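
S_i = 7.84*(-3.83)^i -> [7.84, -30.03, 115.0, -440.47, 1686.98]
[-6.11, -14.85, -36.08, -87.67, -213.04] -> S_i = -6.11*2.43^i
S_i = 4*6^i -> [4, 24, 144, 864, 5184]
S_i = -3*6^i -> [-3, -18, -108, -648, -3888]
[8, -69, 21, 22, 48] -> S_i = Random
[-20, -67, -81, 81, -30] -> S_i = Random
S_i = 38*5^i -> [38, 190, 950, 4750, 23750]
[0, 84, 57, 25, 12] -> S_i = Random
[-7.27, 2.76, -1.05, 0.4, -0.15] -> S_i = -7.27*(-0.38)^i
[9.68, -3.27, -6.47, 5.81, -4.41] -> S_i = Random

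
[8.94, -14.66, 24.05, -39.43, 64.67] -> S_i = 8.94*(-1.64)^i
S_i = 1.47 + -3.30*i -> [1.47, -1.83, -5.13, -8.43, -11.73]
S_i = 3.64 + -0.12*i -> [3.64, 3.52, 3.4, 3.28, 3.16]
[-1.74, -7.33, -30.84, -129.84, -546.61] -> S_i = -1.74*4.21^i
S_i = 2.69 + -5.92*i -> [2.69, -3.23, -9.15, -15.07, -20.99]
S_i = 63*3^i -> [63, 189, 567, 1701, 5103]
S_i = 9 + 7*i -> [9, 16, 23, 30, 37]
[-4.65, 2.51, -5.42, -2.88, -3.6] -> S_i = Random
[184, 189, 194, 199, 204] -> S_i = 184 + 5*i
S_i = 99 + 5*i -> [99, 104, 109, 114, 119]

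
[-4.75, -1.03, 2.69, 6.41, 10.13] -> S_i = -4.75 + 3.72*i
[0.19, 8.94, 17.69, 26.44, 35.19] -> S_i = 0.19 + 8.75*i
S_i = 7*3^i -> [7, 21, 63, 189, 567]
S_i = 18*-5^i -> [18, -90, 450, -2250, 11250]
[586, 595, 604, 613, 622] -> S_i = 586 + 9*i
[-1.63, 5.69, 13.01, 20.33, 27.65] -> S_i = -1.63 + 7.32*i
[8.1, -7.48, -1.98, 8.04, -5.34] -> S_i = Random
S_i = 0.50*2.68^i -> [0.5, 1.34, 3.59, 9.62, 25.79]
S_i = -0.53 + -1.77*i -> [-0.53, -2.3, -4.07, -5.84, -7.61]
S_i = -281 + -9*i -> [-281, -290, -299, -308, -317]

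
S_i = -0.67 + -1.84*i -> [-0.67, -2.51, -4.35, -6.19, -8.03]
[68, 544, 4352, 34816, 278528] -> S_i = 68*8^i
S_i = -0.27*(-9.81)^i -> [-0.27, 2.65, -25.98, 254.9, -2500.57]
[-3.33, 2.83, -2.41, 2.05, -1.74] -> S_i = -3.33*(-0.85)^i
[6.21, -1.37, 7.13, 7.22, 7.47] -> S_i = Random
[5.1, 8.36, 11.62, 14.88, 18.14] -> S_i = 5.10 + 3.26*i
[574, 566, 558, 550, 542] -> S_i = 574 + -8*i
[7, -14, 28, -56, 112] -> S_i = 7*-2^i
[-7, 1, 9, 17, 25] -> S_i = -7 + 8*i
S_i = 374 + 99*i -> [374, 473, 572, 671, 770]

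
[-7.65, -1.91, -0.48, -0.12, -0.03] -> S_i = -7.65*0.25^i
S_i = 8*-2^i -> [8, -16, 32, -64, 128]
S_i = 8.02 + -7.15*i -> [8.02, 0.87, -6.28, -13.43, -20.58]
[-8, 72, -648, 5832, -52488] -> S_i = -8*-9^i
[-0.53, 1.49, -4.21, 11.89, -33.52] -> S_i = -0.53*(-2.82)^i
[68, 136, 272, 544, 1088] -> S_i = 68*2^i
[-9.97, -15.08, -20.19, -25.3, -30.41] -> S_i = -9.97 + -5.11*i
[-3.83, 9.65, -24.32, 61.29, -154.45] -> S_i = -3.83*(-2.52)^i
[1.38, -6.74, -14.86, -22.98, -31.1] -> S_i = 1.38 + -8.12*i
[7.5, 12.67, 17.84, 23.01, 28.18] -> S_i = 7.50 + 5.17*i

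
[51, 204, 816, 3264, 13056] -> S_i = 51*4^i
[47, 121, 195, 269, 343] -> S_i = 47 + 74*i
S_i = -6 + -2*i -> [-6, -8, -10, -12, -14]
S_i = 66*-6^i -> [66, -396, 2376, -14256, 85536]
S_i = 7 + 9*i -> [7, 16, 25, 34, 43]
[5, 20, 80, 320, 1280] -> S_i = 5*4^i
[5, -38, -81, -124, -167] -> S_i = 5 + -43*i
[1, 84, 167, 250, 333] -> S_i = 1 + 83*i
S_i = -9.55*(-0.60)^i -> [-9.55, 5.73, -3.44, 2.06, -1.24]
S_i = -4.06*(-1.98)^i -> [-4.06, 8.04, -15.92, 31.52, -62.4]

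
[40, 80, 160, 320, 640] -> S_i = 40*2^i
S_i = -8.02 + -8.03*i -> [-8.02, -16.05, -24.08, -32.11, -40.14]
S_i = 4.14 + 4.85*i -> [4.14, 8.99, 13.84, 18.69, 23.54]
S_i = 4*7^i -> [4, 28, 196, 1372, 9604]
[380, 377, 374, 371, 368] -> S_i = 380 + -3*i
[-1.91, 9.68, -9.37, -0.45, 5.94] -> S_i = Random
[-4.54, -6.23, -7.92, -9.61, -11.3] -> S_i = -4.54 + -1.69*i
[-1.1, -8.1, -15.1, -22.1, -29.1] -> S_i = -1.10 + -7.00*i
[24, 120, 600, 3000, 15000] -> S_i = 24*5^i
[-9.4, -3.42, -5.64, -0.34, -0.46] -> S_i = Random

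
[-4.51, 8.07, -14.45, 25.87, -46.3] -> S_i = -4.51*(-1.79)^i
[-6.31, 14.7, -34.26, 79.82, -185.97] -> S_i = -6.31*(-2.33)^i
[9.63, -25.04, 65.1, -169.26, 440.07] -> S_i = 9.63*(-2.60)^i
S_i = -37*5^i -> [-37, -185, -925, -4625, -23125]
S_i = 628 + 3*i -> [628, 631, 634, 637, 640]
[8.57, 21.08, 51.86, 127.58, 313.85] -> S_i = 8.57*2.46^i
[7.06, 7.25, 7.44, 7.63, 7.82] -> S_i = 7.06 + 0.19*i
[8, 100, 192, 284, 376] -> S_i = 8 + 92*i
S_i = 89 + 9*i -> [89, 98, 107, 116, 125]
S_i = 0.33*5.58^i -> [0.33, 1.84, 10.28, 57.33, 319.93]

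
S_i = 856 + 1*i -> [856, 857, 858, 859, 860]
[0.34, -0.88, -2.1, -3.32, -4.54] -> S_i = 0.34 + -1.22*i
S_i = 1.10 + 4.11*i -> [1.1, 5.21, 9.32, 13.43, 17.54]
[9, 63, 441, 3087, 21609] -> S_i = 9*7^i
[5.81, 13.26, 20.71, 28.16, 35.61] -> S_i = 5.81 + 7.45*i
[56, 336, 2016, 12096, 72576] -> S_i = 56*6^i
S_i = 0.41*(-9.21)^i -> [0.41, -3.78, 34.78, -320.3, 2950.0]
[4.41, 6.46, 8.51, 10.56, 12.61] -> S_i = 4.41 + 2.05*i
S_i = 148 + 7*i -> [148, 155, 162, 169, 176]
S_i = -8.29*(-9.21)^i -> [-8.29, 76.35, -703.19, 6476.4, -59647.61]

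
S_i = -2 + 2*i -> [-2, 0, 2, 4, 6]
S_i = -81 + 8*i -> [-81, -73, -65, -57, -49]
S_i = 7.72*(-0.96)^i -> [7.72, -7.41, 7.11, -6.83, 6.56]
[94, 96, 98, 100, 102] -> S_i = 94 + 2*i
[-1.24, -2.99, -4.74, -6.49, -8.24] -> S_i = -1.24 + -1.75*i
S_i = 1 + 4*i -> [1, 5, 9, 13, 17]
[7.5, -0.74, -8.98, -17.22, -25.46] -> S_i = 7.50 + -8.24*i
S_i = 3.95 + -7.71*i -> [3.95, -3.76, -11.47, -19.18, -26.89]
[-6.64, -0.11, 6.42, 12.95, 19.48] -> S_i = -6.64 + 6.53*i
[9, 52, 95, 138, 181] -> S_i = 9 + 43*i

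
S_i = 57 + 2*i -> [57, 59, 61, 63, 65]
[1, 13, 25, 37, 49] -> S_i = 1 + 12*i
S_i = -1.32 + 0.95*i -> [-1.32, -0.37, 0.58, 1.53, 2.48]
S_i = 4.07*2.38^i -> [4.07, 9.69, 23.05, 54.87, 130.59]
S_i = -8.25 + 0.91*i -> [-8.25, -7.34, -6.43, -5.52, -4.61]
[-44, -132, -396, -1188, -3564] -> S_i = -44*3^i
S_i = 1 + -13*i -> [1, -12, -25, -38, -51]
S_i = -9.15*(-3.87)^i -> [-9.15, 35.41, -137.04, 530.34, -2052.41]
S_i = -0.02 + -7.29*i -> [-0.02, -7.31, -14.6, -21.89, -29.18]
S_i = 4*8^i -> [4, 32, 256, 2048, 16384]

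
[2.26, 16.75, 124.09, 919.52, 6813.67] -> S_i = 2.26*7.41^i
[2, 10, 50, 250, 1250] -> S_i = 2*5^i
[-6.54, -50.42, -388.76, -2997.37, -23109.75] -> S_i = -6.54*7.71^i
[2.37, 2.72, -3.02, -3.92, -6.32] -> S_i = Random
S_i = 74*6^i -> [74, 444, 2664, 15984, 95904]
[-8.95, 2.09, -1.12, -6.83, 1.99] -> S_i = Random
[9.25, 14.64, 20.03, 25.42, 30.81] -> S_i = 9.25 + 5.39*i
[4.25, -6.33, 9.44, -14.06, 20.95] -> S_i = 4.25*(-1.49)^i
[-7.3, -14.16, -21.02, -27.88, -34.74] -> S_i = -7.30 + -6.86*i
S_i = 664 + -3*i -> [664, 661, 658, 655, 652]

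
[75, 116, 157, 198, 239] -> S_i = 75 + 41*i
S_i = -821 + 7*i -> [-821, -814, -807, -800, -793]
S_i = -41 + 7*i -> [-41, -34, -27, -20, -13]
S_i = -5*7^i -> [-5, -35, -245, -1715, -12005]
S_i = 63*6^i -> [63, 378, 2268, 13608, 81648]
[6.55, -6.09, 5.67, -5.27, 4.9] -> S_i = 6.55*(-0.93)^i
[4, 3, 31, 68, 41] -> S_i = Random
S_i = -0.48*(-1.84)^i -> [-0.48, 0.88, -1.63, 2.99, -5.5]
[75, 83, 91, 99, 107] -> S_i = 75 + 8*i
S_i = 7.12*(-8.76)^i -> [7.12, -62.37, 546.37, -4786.22, 41927.25]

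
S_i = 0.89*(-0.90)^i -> [0.89, -0.8, 0.72, -0.65, 0.58]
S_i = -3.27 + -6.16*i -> [-3.27, -9.43, -15.59, -21.75, -27.91]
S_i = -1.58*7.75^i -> [-1.58, -12.24, -94.9, -735.47, -5699.86]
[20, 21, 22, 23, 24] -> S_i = 20 + 1*i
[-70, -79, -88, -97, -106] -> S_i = -70 + -9*i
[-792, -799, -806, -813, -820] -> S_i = -792 + -7*i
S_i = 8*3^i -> [8, 24, 72, 216, 648]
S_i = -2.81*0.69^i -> [-2.81, -1.94, -1.34, -0.92, -0.64]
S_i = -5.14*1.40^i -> [-5.14, -7.2, -10.07, -14.1, -19.75]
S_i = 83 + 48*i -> [83, 131, 179, 227, 275]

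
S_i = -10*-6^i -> [-10, 60, -360, 2160, -12960]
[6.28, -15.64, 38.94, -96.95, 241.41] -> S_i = 6.28*(-2.49)^i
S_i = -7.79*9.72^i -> [-7.79, -75.72, -735.99, -7153.79, -69534.85]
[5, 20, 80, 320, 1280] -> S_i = 5*4^i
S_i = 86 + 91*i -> [86, 177, 268, 359, 450]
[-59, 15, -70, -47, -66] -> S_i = Random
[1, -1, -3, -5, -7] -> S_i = 1 + -2*i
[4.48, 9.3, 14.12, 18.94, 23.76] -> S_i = 4.48 + 4.82*i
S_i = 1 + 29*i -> [1, 30, 59, 88, 117]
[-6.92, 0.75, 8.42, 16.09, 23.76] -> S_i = -6.92 + 7.67*i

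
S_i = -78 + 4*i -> [-78, -74, -70, -66, -62]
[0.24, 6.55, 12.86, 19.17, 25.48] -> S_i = 0.24 + 6.31*i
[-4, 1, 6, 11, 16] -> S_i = -4 + 5*i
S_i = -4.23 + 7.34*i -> [-4.23, 3.11, 10.45, 17.79, 25.13]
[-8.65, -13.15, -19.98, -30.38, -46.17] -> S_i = -8.65*1.52^i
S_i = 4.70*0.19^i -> [4.7, 0.89, 0.17, 0.03, 0.01]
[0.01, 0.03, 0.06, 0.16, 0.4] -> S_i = 0.01*2.52^i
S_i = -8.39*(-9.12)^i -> [-8.39, 76.52, -697.83, 6364.24, -58041.86]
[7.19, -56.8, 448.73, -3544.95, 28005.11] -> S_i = 7.19*(-7.90)^i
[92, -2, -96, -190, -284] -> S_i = 92 + -94*i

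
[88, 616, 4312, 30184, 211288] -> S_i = 88*7^i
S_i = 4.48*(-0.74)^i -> [4.48, -3.32, 2.45, -1.82, 1.34]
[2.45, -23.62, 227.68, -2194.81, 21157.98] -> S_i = 2.45*(-9.64)^i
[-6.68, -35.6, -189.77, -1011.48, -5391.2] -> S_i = -6.68*5.33^i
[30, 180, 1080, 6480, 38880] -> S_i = 30*6^i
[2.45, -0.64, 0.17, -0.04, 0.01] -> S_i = 2.45*(-0.26)^i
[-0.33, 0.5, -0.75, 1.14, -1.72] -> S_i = -0.33*(-1.51)^i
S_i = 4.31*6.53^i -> [4.31, 28.14, 183.78, 1200.1, 7836.64]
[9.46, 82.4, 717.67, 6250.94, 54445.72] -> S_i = 9.46*8.71^i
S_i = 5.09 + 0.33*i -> [5.09, 5.42, 5.75, 6.08, 6.41]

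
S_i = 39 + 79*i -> [39, 118, 197, 276, 355]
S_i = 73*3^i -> [73, 219, 657, 1971, 5913]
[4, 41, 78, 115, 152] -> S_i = 4 + 37*i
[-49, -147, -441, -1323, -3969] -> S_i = -49*3^i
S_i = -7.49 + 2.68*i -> [-7.49, -4.81, -2.13, 0.55, 3.23]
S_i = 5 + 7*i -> [5, 12, 19, 26, 33]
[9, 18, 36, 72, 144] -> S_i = 9*2^i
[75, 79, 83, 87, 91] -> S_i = 75 + 4*i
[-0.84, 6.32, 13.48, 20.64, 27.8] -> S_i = -0.84 + 7.16*i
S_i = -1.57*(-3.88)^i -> [-1.57, 6.09, -23.64, 91.71, -355.82]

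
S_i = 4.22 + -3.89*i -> [4.22, 0.33, -3.56, -7.45, -11.34]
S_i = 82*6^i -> [82, 492, 2952, 17712, 106272]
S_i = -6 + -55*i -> [-6, -61, -116, -171, -226]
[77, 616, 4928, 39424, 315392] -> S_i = 77*8^i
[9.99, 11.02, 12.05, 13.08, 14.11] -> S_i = 9.99 + 1.03*i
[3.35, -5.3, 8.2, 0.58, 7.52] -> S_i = Random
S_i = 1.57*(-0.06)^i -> [1.57, -0.09, 0.01, -0.0, 0.0]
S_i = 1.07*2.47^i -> [1.07, 2.64, 6.53, 16.12, 39.83]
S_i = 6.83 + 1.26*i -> [6.83, 8.09, 9.35, 10.61, 11.87]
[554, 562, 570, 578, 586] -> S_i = 554 + 8*i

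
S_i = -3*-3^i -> [-3, 9, -27, 81, -243]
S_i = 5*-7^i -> [5, -35, 245, -1715, 12005]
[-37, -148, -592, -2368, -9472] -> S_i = -37*4^i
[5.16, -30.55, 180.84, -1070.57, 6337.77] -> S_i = 5.16*(-5.92)^i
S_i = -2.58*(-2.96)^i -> [-2.58, 7.64, -22.6, 66.91, -198.06]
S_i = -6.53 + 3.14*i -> [-6.53, -3.39, -0.25, 2.89, 6.03]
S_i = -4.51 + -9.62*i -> [-4.51, -14.13, -23.75, -33.37, -42.99]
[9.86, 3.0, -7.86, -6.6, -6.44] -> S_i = Random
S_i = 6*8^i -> [6, 48, 384, 3072, 24576]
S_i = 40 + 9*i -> [40, 49, 58, 67, 76]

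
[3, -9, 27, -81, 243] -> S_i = 3*-3^i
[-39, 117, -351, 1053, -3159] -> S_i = -39*-3^i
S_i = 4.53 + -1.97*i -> [4.53, 2.56, 0.59, -1.38, -3.35]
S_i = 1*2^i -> [1, 2, 4, 8, 16]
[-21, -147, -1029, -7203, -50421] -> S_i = -21*7^i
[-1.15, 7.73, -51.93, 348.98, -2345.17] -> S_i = -1.15*(-6.72)^i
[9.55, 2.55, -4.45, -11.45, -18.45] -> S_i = 9.55 + -7.00*i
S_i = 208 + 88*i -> [208, 296, 384, 472, 560]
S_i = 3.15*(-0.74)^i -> [3.15, -2.33, 1.72, -1.28, 0.94]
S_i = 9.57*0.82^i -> [9.57, 7.85, 6.43, 5.28, 4.33]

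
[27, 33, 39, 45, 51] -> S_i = 27 + 6*i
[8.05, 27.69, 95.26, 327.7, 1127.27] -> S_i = 8.05*3.44^i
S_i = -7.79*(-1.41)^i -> [-7.79, 10.98, -15.49, 21.84, -30.79]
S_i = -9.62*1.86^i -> [-9.62, -17.89, -33.28, -61.9, -115.14]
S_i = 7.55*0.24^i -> [7.55, 1.81, 0.43, 0.1, 0.03]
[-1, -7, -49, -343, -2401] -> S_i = -1*7^i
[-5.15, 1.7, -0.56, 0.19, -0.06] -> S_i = -5.15*(-0.33)^i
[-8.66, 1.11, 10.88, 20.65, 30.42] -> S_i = -8.66 + 9.77*i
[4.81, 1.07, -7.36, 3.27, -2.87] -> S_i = Random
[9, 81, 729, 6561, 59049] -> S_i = 9*9^i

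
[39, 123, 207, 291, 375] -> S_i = 39 + 84*i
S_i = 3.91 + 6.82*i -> [3.91, 10.73, 17.55, 24.37, 31.19]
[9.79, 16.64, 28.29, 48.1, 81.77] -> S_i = 9.79*1.70^i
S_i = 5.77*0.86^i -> [5.77, 4.96, 4.27, 3.67, 3.16]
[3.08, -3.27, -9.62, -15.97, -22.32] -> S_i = 3.08 + -6.35*i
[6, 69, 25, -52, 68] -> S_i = Random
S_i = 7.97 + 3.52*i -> [7.97, 11.49, 15.01, 18.53, 22.05]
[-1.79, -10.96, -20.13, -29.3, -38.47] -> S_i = -1.79 + -9.17*i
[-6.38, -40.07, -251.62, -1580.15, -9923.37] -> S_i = -6.38*6.28^i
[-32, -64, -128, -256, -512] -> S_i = -32*2^i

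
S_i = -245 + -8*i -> [-245, -253, -261, -269, -277]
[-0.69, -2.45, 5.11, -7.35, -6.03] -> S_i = Random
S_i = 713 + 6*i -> [713, 719, 725, 731, 737]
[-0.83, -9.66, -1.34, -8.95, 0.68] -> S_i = Random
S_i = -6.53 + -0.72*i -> [-6.53, -7.25, -7.97, -8.69, -9.41]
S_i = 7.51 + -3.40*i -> [7.51, 4.11, 0.71, -2.69, -6.09]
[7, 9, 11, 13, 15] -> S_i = 7 + 2*i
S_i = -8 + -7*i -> [-8, -15, -22, -29, -36]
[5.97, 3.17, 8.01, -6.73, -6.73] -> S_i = Random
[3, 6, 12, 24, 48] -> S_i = 3*2^i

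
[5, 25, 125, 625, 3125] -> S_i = 5*5^i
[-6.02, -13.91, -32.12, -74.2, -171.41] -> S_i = -6.02*2.31^i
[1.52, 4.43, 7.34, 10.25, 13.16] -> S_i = 1.52 + 2.91*i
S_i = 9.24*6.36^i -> [9.24, 58.77, 373.75, 2377.08, 15118.21]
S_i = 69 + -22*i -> [69, 47, 25, 3, -19]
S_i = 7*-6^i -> [7, -42, 252, -1512, 9072]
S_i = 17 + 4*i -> [17, 21, 25, 29, 33]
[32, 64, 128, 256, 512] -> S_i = 32*2^i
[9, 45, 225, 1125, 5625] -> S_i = 9*5^i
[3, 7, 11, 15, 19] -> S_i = 3 + 4*i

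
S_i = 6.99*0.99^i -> [6.99, 6.92, 6.85, 6.78, 6.71]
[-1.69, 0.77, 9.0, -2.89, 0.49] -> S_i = Random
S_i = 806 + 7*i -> [806, 813, 820, 827, 834]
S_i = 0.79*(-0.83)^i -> [0.79, -0.66, 0.54, -0.45, 0.37]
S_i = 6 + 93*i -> [6, 99, 192, 285, 378]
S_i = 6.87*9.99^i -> [6.87, 68.63, 685.63, 6849.41, 68425.61]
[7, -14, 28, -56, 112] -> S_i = 7*-2^i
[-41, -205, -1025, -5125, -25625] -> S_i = -41*5^i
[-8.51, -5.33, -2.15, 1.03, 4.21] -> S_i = -8.51 + 3.18*i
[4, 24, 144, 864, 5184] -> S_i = 4*6^i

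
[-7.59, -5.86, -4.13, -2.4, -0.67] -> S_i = -7.59 + 1.73*i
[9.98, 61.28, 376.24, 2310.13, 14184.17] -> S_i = 9.98*6.14^i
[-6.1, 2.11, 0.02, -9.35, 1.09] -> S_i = Random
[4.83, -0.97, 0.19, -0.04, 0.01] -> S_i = 4.83*(-0.20)^i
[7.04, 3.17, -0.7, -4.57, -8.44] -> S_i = 7.04 + -3.87*i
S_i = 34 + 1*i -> [34, 35, 36, 37, 38]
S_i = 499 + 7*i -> [499, 506, 513, 520, 527]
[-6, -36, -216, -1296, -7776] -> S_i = -6*6^i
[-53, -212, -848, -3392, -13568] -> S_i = -53*4^i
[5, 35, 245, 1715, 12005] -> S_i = 5*7^i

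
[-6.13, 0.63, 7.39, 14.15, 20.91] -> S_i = -6.13 + 6.76*i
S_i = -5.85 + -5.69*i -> [-5.85, -11.54, -17.23, -22.92, -28.61]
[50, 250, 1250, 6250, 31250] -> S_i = 50*5^i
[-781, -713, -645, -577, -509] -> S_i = -781 + 68*i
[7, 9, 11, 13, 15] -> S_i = 7 + 2*i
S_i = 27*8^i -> [27, 216, 1728, 13824, 110592]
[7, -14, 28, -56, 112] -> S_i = 7*-2^i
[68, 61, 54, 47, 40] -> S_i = 68 + -7*i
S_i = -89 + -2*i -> [-89, -91, -93, -95, -97]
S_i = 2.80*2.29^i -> [2.8, 6.41, 14.68, 33.63, 77.0]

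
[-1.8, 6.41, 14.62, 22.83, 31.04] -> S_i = -1.80 + 8.21*i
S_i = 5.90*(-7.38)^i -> [5.9, -43.54, 321.34, -2371.49, 17501.59]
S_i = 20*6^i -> [20, 120, 720, 4320, 25920]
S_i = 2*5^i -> [2, 10, 50, 250, 1250]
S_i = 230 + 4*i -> [230, 234, 238, 242, 246]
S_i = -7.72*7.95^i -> [-7.72, -61.37, -487.92, -3878.99, -30837.97]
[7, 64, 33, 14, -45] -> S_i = Random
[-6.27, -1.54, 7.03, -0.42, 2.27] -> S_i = Random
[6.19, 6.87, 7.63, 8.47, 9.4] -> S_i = 6.19*1.11^i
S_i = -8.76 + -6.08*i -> [-8.76, -14.84, -20.92, -27.0, -33.08]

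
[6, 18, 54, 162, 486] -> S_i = 6*3^i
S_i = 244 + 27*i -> [244, 271, 298, 325, 352]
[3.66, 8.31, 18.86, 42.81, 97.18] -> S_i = 3.66*2.27^i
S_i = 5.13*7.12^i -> [5.13, 36.53, 260.06, 1851.64, 13183.7]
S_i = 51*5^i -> [51, 255, 1275, 6375, 31875]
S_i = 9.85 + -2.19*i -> [9.85, 7.66, 5.47, 3.28, 1.09]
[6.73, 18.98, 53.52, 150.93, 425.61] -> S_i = 6.73*2.82^i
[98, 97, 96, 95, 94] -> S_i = 98 + -1*i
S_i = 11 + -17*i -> [11, -6, -23, -40, -57]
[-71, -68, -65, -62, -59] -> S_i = -71 + 3*i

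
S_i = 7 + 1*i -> [7, 8, 9, 10, 11]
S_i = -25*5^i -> [-25, -125, -625, -3125, -15625]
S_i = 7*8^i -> [7, 56, 448, 3584, 28672]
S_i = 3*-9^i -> [3, -27, 243, -2187, 19683]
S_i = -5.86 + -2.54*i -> [-5.86, -8.4, -10.94, -13.48, -16.02]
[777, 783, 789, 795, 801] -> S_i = 777 + 6*i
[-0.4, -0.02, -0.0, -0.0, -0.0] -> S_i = -0.40*0.06^i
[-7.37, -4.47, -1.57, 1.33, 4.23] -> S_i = -7.37 + 2.90*i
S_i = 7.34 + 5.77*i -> [7.34, 13.11, 18.88, 24.65, 30.42]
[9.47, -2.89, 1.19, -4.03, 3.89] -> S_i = Random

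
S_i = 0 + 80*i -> [0, 80, 160, 240, 320]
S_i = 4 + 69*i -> [4, 73, 142, 211, 280]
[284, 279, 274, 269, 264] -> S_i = 284 + -5*i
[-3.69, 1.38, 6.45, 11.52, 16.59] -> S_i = -3.69 + 5.07*i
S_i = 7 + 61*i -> [7, 68, 129, 190, 251]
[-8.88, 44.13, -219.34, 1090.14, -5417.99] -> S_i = -8.88*(-4.97)^i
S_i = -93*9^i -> [-93, -837, -7533, -67797, -610173]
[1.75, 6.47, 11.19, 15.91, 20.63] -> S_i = 1.75 + 4.72*i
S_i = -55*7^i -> [-55, -385, -2695, -18865, -132055]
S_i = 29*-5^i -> [29, -145, 725, -3625, 18125]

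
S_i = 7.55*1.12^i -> [7.55, 8.46, 9.47, 10.61, 11.88]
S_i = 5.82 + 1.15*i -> [5.82, 6.97, 8.12, 9.27, 10.42]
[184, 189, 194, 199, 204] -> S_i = 184 + 5*i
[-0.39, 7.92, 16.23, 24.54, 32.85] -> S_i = -0.39 + 8.31*i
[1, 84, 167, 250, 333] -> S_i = 1 + 83*i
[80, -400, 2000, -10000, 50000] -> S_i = 80*-5^i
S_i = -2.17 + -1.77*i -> [-2.17, -3.94, -5.71, -7.48, -9.25]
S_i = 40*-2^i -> [40, -80, 160, -320, 640]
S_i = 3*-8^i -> [3, -24, 192, -1536, 12288]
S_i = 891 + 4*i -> [891, 895, 899, 903, 907]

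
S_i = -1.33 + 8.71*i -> [-1.33, 7.38, 16.09, 24.8, 33.51]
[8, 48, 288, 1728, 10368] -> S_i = 8*6^i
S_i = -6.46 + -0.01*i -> [-6.46, -6.47, -6.48, -6.49, -6.5]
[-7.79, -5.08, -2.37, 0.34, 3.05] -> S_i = -7.79 + 2.71*i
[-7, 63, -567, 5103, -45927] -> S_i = -7*-9^i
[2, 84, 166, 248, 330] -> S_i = 2 + 82*i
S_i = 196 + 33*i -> [196, 229, 262, 295, 328]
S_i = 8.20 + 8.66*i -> [8.2, 16.86, 25.52, 34.18, 42.84]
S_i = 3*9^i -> [3, 27, 243, 2187, 19683]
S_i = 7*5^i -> [7, 35, 175, 875, 4375]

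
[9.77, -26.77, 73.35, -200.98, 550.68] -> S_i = 9.77*(-2.74)^i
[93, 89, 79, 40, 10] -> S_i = Random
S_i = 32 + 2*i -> [32, 34, 36, 38, 40]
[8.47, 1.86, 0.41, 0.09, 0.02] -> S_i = 8.47*0.22^i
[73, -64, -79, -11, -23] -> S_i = Random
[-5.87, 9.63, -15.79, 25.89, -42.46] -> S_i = -5.87*(-1.64)^i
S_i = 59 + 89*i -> [59, 148, 237, 326, 415]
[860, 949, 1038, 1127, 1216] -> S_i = 860 + 89*i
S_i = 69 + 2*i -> [69, 71, 73, 75, 77]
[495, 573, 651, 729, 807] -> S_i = 495 + 78*i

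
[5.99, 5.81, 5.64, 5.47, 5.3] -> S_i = 5.99*0.97^i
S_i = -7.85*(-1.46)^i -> [-7.85, 11.46, -16.73, 24.43, -35.67]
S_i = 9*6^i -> [9, 54, 324, 1944, 11664]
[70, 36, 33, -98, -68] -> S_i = Random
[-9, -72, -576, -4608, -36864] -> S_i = -9*8^i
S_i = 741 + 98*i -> [741, 839, 937, 1035, 1133]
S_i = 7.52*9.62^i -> [7.52, 72.34, 695.93, 6694.88, 64404.78]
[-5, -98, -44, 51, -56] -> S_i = Random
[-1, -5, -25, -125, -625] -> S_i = -1*5^i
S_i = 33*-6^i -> [33, -198, 1188, -7128, 42768]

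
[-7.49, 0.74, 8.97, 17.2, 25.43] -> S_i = -7.49 + 8.23*i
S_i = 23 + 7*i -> [23, 30, 37, 44, 51]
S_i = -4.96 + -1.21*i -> [-4.96, -6.17, -7.38, -8.59, -9.8]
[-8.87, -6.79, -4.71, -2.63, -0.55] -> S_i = -8.87 + 2.08*i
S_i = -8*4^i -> [-8, -32, -128, -512, -2048]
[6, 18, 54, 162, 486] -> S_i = 6*3^i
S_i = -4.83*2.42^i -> [-4.83, -11.69, -28.29, -68.45, -165.66]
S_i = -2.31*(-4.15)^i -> [-2.31, 9.59, -39.78, 165.1, -685.18]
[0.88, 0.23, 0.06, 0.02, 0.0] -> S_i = 0.88*0.26^i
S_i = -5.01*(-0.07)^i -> [-5.01, 0.35, -0.02, 0.0, -0.0]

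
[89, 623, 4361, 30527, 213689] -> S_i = 89*7^i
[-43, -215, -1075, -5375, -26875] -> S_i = -43*5^i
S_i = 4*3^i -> [4, 12, 36, 108, 324]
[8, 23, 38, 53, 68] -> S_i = 8 + 15*i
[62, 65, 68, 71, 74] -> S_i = 62 + 3*i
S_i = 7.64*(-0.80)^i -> [7.64, -6.11, 4.89, -3.91, 3.13]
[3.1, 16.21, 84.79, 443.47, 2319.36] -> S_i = 3.10*5.23^i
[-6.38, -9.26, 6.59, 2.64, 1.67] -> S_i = Random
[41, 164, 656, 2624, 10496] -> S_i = 41*4^i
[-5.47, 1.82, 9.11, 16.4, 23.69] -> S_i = -5.47 + 7.29*i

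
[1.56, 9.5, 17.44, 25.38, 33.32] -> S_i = 1.56 + 7.94*i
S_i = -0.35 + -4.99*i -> [-0.35, -5.34, -10.33, -15.32, -20.31]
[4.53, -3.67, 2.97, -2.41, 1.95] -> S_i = 4.53*(-0.81)^i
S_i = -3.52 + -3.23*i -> [-3.52, -6.75, -9.98, -13.21, -16.44]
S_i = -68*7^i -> [-68, -476, -3332, -23324, -163268]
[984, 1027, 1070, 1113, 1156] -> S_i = 984 + 43*i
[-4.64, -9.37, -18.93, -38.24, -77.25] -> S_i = -4.64*2.02^i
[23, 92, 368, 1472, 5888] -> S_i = 23*4^i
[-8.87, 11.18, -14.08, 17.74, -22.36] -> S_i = -8.87*(-1.26)^i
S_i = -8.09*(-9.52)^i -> [-8.09, 77.02, -733.2, 6980.06, -66450.2]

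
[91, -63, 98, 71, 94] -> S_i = Random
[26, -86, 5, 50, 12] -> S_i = Random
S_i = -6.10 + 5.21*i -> [-6.1, -0.89, 4.32, 9.53, 14.74]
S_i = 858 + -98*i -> [858, 760, 662, 564, 466]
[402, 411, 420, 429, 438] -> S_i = 402 + 9*i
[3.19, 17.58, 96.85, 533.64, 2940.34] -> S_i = 3.19*5.51^i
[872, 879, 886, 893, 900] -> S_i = 872 + 7*i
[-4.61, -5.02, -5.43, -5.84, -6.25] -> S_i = -4.61 + -0.41*i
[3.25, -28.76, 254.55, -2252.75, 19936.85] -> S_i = 3.25*(-8.85)^i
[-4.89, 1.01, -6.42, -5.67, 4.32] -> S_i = Random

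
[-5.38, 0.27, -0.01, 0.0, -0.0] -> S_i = -5.38*(-0.05)^i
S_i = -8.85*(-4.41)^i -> [-8.85, 39.03, -172.12, 759.03, -3347.32]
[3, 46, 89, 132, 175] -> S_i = 3 + 43*i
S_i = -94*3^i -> [-94, -282, -846, -2538, -7614]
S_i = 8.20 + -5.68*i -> [8.2, 2.52, -3.16, -8.84, -14.52]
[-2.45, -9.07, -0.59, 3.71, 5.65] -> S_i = Random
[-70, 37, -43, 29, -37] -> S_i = Random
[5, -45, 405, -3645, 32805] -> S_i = 5*-9^i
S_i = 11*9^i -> [11, 99, 891, 8019, 72171]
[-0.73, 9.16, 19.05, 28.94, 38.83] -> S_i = -0.73 + 9.89*i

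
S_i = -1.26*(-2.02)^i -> [-1.26, 2.55, -5.14, 10.39, -20.98]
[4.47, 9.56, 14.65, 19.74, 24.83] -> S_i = 4.47 + 5.09*i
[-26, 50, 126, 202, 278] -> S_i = -26 + 76*i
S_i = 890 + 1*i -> [890, 891, 892, 893, 894]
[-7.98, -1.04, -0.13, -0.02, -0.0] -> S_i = -7.98*0.13^i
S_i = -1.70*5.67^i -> [-1.7, -9.64, -54.65, -309.88, -1757.04]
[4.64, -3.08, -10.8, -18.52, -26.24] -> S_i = 4.64 + -7.72*i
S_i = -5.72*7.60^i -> [-5.72, -43.47, -330.39, -2510.94, -19083.16]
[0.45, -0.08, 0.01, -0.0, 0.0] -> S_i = 0.45*(-0.17)^i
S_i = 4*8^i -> [4, 32, 256, 2048, 16384]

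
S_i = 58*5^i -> [58, 290, 1450, 7250, 36250]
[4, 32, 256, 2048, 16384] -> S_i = 4*8^i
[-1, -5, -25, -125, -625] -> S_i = -1*5^i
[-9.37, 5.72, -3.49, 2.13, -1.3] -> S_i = -9.37*(-0.61)^i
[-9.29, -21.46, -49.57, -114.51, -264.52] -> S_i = -9.29*2.31^i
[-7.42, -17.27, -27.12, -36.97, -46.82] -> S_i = -7.42 + -9.85*i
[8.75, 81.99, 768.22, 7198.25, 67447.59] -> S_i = 8.75*9.37^i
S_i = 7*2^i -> [7, 14, 28, 56, 112]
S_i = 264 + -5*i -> [264, 259, 254, 249, 244]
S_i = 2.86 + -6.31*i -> [2.86, -3.45, -9.76, -16.07, -22.38]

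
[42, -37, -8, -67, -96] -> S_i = Random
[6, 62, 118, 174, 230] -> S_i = 6 + 56*i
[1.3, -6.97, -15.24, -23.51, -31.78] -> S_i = 1.30 + -8.27*i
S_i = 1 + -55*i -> [1, -54, -109, -164, -219]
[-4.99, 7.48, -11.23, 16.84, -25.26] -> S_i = -4.99*(-1.50)^i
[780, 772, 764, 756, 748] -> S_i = 780 + -8*i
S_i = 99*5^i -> [99, 495, 2475, 12375, 61875]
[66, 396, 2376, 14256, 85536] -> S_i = 66*6^i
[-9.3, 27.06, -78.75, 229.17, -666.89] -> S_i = -9.30*(-2.91)^i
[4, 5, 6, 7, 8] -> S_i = 4 + 1*i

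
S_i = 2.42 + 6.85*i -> [2.42, 9.27, 16.12, 22.97, 29.82]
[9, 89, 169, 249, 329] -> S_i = 9 + 80*i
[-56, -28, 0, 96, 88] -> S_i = Random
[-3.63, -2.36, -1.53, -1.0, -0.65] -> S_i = -3.63*0.65^i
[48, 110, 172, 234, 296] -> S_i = 48 + 62*i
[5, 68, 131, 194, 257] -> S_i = 5 + 63*i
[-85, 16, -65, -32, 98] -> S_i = Random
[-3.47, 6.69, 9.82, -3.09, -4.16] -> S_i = Random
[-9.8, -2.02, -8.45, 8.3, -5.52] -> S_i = Random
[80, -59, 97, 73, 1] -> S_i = Random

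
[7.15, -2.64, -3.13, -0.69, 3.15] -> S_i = Random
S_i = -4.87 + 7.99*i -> [-4.87, 3.12, 11.11, 19.1, 27.09]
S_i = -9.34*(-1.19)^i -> [-9.34, 11.11, -13.23, 15.74, -18.73]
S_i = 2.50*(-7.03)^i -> [2.5, -17.58, 123.55, -868.57, 6106.06]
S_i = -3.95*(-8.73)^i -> [-3.95, 34.48, -301.04, 2628.09, -22943.2]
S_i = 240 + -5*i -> [240, 235, 230, 225, 220]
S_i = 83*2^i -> [83, 166, 332, 664, 1328]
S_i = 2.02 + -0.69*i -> [2.02, 1.33, 0.64, -0.05, -0.74]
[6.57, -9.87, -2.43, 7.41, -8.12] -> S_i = Random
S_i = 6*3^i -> [6, 18, 54, 162, 486]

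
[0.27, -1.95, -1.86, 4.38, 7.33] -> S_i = Random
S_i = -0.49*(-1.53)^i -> [-0.49, 0.75, -1.15, 1.75, -2.69]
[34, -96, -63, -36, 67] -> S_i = Random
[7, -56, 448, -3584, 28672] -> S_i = 7*-8^i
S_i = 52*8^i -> [52, 416, 3328, 26624, 212992]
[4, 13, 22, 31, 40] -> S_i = 4 + 9*i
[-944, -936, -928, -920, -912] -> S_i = -944 + 8*i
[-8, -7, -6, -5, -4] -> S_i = -8 + 1*i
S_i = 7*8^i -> [7, 56, 448, 3584, 28672]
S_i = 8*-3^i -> [8, -24, 72, -216, 648]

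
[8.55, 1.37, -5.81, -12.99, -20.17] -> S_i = 8.55 + -7.18*i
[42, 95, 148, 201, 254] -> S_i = 42 + 53*i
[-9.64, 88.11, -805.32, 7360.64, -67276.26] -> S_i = -9.64*(-9.14)^i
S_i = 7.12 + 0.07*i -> [7.12, 7.19, 7.26, 7.33, 7.4]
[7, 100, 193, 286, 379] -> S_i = 7 + 93*i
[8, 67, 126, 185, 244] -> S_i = 8 + 59*i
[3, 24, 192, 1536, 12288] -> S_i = 3*8^i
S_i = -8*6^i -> [-8, -48, -288, -1728, -10368]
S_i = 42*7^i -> [42, 294, 2058, 14406, 100842]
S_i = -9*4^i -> [-9, -36, -144, -576, -2304]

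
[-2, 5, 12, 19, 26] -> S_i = -2 + 7*i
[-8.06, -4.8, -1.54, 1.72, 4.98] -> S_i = -8.06 + 3.26*i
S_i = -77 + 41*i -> [-77, -36, 5, 46, 87]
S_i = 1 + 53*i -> [1, 54, 107, 160, 213]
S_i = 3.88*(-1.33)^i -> [3.88, -5.16, 6.86, -9.13, 12.14]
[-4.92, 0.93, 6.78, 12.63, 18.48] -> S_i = -4.92 + 5.85*i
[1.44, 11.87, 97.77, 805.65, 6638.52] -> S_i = 1.44*8.24^i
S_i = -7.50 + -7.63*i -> [-7.5, -15.13, -22.76, -30.39, -38.02]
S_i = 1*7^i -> [1, 7, 49, 343, 2401]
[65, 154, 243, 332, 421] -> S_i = 65 + 89*i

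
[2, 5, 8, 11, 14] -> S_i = 2 + 3*i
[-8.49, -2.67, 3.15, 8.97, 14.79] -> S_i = -8.49 + 5.82*i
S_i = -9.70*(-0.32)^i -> [-9.7, 3.1, -0.99, 0.32, -0.1]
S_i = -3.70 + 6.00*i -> [-3.7, 2.3, 8.3, 14.3, 20.3]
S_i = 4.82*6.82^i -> [4.82, 32.87, 224.19, 1528.97, 10427.6]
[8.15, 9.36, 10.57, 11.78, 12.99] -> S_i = 8.15 + 1.21*i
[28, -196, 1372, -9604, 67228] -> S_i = 28*-7^i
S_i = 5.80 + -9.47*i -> [5.8, -3.67, -13.14, -22.61, -32.08]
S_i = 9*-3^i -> [9, -27, 81, -243, 729]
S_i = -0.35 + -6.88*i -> [-0.35, -7.23, -14.11, -20.99, -27.87]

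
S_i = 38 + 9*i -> [38, 47, 56, 65, 74]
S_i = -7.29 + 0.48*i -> [-7.29, -6.81, -6.33, -5.85, -5.37]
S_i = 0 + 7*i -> [0, 7, 14, 21, 28]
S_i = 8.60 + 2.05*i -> [8.6, 10.65, 12.7, 14.75, 16.8]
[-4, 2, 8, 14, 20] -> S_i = -4 + 6*i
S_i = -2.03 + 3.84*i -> [-2.03, 1.81, 5.65, 9.49, 13.33]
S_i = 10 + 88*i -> [10, 98, 186, 274, 362]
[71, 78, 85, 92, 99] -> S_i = 71 + 7*i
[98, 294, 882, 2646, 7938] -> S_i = 98*3^i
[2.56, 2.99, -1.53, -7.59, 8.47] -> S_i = Random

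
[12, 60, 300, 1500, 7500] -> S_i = 12*5^i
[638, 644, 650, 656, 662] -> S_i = 638 + 6*i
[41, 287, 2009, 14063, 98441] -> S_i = 41*7^i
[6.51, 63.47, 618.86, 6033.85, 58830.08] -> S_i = 6.51*9.75^i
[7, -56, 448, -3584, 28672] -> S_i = 7*-8^i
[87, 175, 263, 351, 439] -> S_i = 87 + 88*i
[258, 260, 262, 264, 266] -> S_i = 258 + 2*i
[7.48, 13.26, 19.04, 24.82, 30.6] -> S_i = 7.48 + 5.78*i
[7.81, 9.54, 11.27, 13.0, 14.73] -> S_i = 7.81 + 1.73*i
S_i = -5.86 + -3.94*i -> [-5.86, -9.8, -13.74, -17.68, -21.62]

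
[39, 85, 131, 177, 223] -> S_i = 39 + 46*i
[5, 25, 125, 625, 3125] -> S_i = 5*5^i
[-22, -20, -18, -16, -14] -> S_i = -22 + 2*i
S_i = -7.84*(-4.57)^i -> [-7.84, 35.83, -163.74, 748.28, -3419.64]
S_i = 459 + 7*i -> [459, 466, 473, 480, 487]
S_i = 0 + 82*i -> [0, 82, 164, 246, 328]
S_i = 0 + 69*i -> [0, 69, 138, 207, 276]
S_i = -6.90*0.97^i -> [-6.9, -6.69, -6.49, -6.3, -6.11]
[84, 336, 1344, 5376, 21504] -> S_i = 84*4^i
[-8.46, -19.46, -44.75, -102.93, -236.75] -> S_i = -8.46*2.30^i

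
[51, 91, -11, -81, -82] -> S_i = Random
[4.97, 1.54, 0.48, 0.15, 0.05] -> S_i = 4.97*0.31^i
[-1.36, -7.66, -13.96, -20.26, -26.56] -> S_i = -1.36 + -6.30*i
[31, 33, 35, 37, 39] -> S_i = 31 + 2*i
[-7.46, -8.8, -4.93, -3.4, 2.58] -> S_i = Random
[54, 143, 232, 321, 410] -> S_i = 54 + 89*i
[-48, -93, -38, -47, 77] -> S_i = Random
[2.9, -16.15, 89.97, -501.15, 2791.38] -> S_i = 2.90*(-5.57)^i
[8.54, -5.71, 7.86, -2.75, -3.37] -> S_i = Random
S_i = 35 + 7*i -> [35, 42, 49, 56, 63]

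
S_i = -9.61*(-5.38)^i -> [-9.61, 51.7, -278.16, 1496.48, -8051.05]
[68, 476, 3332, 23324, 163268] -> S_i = 68*7^i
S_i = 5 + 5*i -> [5, 10, 15, 20, 25]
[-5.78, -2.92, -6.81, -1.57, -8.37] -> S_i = Random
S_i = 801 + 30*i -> [801, 831, 861, 891, 921]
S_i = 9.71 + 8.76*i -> [9.71, 18.47, 27.23, 35.99, 44.75]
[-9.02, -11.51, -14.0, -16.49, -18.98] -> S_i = -9.02 + -2.49*i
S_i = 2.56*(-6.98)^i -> [2.56, -17.87, 124.72, -870.58, 6076.61]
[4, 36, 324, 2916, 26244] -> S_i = 4*9^i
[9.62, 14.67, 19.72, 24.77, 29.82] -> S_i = 9.62 + 5.05*i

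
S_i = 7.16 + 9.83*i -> [7.16, 16.99, 26.82, 36.65, 46.48]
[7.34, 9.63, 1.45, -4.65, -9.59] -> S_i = Random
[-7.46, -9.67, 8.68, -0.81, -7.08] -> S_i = Random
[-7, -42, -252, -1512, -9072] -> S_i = -7*6^i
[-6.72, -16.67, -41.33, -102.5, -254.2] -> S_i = -6.72*2.48^i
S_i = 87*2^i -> [87, 174, 348, 696, 1392]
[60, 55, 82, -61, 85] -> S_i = Random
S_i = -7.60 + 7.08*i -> [-7.6, -0.52, 6.56, 13.64, 20.72]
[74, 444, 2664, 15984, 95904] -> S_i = 74*6^i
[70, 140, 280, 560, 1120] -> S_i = 70*2^i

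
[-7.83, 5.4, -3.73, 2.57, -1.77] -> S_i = -7.83*(-0.69)^i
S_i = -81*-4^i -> [-81, 324, -1296, 5184, -20736]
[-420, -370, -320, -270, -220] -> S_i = -420 + 50*i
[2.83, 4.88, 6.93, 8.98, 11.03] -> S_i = 2.83 + 2.05*i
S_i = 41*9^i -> [41, 369, 3321, 29889, 269001]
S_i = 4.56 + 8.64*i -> [4.56, 13.2, 21.84, 30.48, 39.12]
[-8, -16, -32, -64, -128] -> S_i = -8*2^i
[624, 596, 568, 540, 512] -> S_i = 624 + -28*i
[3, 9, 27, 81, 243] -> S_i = 3*3^i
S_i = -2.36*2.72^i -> [-2.36, -6.42, -17.46, -47.49, -129.18]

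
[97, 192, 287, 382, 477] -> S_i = 97 + 95*i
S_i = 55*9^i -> [55, 495, 4455, 40095, 360855]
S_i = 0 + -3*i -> [0, -3, -6, -9, -12]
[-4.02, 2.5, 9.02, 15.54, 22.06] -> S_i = -4.02 + 6.52*i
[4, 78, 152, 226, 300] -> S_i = 4 + 74*i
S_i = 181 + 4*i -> [181, 185, 189, 193, 197]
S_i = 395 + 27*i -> [395, 422, 449, 476, 503]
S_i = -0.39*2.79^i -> [-0.39, -1.09, -3.04, -8.47, -23.63]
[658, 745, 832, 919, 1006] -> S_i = 658 + 87*i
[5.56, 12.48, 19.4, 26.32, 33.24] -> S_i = 5.56 + 6.92*i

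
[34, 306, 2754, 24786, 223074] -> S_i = 34*9^i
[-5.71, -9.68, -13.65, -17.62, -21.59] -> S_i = -5.71 + -3.97*i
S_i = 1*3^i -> [1, 3, 9, 27, 81]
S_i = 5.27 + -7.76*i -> [5.27, -2.49, -10.25, -18.01, -25.77]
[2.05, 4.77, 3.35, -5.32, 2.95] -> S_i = Random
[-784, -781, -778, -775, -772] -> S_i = -784 + 3*i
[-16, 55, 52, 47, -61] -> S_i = Random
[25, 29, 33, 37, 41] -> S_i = 25 + 4*i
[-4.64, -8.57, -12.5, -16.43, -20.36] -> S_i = -4.64 + -3.93*i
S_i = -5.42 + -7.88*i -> [-5.42, -13.3, -21.18, -29.06, -36.94]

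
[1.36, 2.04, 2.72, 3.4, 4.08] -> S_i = 1.36 + 0.68*i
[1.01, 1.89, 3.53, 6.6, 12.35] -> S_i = 1.01*1.87^i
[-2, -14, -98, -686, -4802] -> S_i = -2*7^i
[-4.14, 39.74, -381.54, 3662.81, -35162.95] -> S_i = -4.14*(-9.60)^i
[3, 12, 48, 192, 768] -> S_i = 3*4^i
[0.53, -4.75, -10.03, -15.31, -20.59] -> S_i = 0.53 + -5.28*i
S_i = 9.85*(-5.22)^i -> [9.85, -51.42, 268.4, -1401.03, 7313.38]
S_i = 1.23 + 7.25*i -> [1.23, 8.48, 15.73, 22.98, 30.23]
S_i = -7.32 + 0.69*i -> [-7.32, -6.63, -5.94, -5.25, -4.56]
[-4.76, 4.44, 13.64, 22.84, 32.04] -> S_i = -4.76 + 9.20*i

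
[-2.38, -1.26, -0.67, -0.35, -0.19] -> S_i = -2.38*0.53^i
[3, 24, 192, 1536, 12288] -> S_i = 3*8^i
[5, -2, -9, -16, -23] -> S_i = 5 + -7*i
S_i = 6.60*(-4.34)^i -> [6.6, -28.64, 124.31, -539.53, 2341.55]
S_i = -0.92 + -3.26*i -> [-0.92, -4.18, -7.44, -10.7, -13.96]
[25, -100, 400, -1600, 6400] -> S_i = 25*-4^i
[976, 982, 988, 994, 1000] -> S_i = 976 + 6*i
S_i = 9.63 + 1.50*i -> [9.63, 11.13, 12.63, 14.13, 15.63]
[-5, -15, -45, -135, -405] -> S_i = -5*3^i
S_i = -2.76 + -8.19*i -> [-2.76, -10.95, -19.14, -27.33, -35.52]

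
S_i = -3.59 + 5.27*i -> [-3.59, 1.68, 6.95, 12.22, 17.49]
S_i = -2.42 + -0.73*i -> [-2.42, -3.15, -3.88, -4.61, -5.34]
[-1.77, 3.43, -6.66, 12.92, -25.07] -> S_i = -1.77*(-1.94)^i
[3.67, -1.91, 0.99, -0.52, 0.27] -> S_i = 3.67*(-0.52)^i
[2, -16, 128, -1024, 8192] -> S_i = 2*-8^i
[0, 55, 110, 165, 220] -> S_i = 0 + 55*i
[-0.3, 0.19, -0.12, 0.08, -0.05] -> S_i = -0.30*(-0.64)^i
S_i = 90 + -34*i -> [90, 56, 22, -12, -46]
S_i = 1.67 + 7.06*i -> [1.67, 8.73, 15.79, 22.85, 29.91]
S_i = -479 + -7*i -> [-479, -486, -493, -500, -507]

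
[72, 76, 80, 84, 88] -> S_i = 72 + 4*i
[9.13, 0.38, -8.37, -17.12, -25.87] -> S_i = 9.13 + -8.75*i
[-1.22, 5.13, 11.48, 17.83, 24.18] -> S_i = -1.22 + 6.35*i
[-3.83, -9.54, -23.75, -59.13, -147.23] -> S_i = -3.83*2.49^i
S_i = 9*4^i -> [9, 36, 144, 576, 2304]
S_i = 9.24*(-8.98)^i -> [9.24, -82.98, 745.12, -6691.15, 60086.56]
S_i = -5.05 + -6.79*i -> [-5.05, -11.84, -18.63, -25.42, -32.21]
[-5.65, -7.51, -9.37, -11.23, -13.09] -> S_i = -5.65 + -1.86*i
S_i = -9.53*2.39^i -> [-9.53, -22.78, -54.44, -130.1, -310.95]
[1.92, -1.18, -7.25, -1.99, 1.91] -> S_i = Random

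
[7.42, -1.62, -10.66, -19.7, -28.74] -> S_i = 7.42 + -9.04*i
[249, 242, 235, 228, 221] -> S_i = 249 + -7*i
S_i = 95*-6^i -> [95, -570, 3420, -20520, 123120]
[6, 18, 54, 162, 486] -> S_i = 6*3^i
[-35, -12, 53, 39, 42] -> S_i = Random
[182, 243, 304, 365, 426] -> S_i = 182 + 61*i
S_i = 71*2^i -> [71, 142, 284, 568, 1136]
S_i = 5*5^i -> [5, 25, 125, 625, 3125]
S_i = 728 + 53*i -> [728, 781, 834, 887, 940]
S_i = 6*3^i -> [6, 18, 54, 162, 486]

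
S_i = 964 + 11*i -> [964, 975, 986, 997, 1008]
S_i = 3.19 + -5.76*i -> [3.19, -2.57, -8.33, -14.09, -19.85]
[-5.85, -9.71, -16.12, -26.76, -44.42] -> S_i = -5.85*1.66^i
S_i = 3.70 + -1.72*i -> [3.7, 1.98, 0.26, -1.46, -3.18]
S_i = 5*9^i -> [5, 45, 405, 3645, 32805]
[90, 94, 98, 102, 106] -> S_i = 90 + 4*i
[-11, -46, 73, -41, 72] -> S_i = Random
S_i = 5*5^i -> [5, 25, 125, 625, 3125]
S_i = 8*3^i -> [8, 24, 72, 216, 648]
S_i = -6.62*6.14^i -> [-6.62, -40.65, -249.57, -1532.37, -9408.74]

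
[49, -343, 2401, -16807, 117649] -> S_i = 49*-7^i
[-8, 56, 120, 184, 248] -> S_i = -8 + 64*i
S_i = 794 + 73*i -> [794, 867, 940, 1013, 1086]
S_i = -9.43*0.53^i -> [-9.43, -5.0, -2.65, -1.4, -0.74]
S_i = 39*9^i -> [39, 351, 3159, 28431, 255879]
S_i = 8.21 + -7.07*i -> [8.21, 1.14, -5.93, -13.0, -20.07]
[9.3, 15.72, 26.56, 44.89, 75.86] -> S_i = 9.30*1.69^i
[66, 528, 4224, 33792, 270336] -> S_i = 66*8^i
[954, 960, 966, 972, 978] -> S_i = 954 + 6*i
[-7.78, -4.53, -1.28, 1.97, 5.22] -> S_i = -7.78 + 3.25*i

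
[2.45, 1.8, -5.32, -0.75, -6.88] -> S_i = Random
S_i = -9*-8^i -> [-9, 72, -576, 4608, -36864]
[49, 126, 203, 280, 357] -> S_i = 49 + 77*i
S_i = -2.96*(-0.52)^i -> [-2.96, 1.54, -0.8, 0.42, -0.22]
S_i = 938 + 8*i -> [938, 946, 954, 962, 970]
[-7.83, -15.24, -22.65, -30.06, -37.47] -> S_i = -7.83 + -7.41*i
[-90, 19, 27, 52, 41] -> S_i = Random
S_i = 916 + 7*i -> [916, 923, 930, 937, 944]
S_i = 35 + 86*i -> [35, 121, 207, 293, 379]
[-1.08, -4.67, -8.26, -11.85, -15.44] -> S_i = -1.08 + -3.59*i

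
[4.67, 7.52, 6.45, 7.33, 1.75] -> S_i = Random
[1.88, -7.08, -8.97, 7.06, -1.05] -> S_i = Random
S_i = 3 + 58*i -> [3, 61, 119, 177, 235]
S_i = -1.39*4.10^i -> [-1.39, -5.7, -23.37, -95.8, -392.78]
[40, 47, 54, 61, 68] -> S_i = 40 + 7*i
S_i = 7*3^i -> [7, 21, 63, 189, 567]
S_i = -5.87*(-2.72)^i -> [-5.87, 15.97, -43.43, 118.13, -321.3]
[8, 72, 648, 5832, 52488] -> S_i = 8*9^i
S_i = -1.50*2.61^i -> [-1.5, -3.92, -10.22, -26.67, -69.61]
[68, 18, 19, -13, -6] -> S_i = Random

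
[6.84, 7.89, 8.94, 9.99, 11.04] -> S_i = 6.84 + 1.05*i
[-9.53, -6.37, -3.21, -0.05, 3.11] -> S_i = -9.53 + 3.16*i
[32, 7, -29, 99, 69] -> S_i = Random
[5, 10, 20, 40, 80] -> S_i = 5*2^i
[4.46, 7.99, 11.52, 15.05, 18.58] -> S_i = 4.46 + 3.53*i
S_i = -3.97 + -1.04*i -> [-3.97, -5.01, -6.05, -7.09, -8.13]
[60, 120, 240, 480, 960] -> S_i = 60*2^i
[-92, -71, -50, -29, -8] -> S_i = -92 + 21*i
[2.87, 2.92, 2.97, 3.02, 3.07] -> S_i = 2.87 + 0.05*i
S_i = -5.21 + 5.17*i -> [-5.21, -0.04, 5.13, 10.3, 15.47]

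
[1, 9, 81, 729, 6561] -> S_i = 1*9^i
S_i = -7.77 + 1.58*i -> [-7.77, -6.19, -4.61, -3.03, -1.45]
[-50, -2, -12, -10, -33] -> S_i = Random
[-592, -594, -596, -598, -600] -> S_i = -592 + -2*i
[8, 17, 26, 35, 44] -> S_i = 8 + 9*i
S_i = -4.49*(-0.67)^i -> [-4.49, 3.01, -2.02, 1.35, -0.9]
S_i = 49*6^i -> [49, 294, 1764, 10584, 63504]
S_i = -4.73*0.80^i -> [-4.73, -3.78, -3.03, -2.42, -1.94]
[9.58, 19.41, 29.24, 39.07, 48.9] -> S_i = 9.58 + 9.83*i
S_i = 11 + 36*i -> [11, 47, 83, 119, 155]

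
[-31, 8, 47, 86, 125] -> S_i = -31 + 39*i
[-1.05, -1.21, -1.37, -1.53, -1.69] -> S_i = -1.05 + -0.16*i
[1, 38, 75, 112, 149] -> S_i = 1 + 37*i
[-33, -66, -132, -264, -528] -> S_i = -33*2^i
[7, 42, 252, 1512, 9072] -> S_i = 7*6^i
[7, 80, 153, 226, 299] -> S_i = 7 + 73*i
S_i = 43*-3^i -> [43, -129, 387, -1161, 3483]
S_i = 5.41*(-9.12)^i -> [5.41, -49.34, 449.97, -4103.76, 37426.28]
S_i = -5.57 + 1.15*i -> [-5.57, -4.42, -3.27, -2.12, -0.97]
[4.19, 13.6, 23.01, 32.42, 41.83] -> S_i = 4.19 + 9.41*i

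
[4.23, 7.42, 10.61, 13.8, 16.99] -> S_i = 4.23 + 3.19*i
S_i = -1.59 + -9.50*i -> [-1.59, -11.09, -20.59, -30.09, -39.59]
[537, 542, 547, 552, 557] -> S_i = 537 + 5*i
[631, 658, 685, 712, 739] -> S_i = 631 + 27*i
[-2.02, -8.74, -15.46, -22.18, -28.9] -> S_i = -2.02 + -6.72*i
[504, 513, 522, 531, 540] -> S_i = 504 + 9*i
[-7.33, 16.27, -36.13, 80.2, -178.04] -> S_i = -7.33*(-2.22)^i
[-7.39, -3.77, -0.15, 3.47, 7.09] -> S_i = -7.39 + 3.62*i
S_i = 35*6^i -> [35, 210, 1260, 7560, 45360]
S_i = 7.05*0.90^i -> [7.05, 6.34, 5.71, 5.14, 4.63]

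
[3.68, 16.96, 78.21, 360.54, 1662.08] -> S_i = 3.68*4.61^i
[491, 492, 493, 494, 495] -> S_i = 491 + 1*i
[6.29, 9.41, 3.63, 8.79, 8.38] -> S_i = Random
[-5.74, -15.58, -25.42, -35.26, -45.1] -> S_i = -5.74 + -9.84*i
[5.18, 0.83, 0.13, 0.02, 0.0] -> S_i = 5.18*0.16^i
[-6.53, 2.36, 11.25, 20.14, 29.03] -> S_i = -6.53 + 8.89*i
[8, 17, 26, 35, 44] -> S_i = 8 + 9*i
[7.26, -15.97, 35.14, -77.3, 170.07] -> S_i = 7.26*(-2.20)^i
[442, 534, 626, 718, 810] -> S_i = 442 + 92*i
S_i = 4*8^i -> [4, 32, 256, 2048, 16384]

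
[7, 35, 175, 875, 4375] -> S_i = 7*5^i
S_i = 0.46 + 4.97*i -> [0.46, 5.43, 10.4, 15.37, 20.34]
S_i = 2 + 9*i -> [2, 11, 20, 29, 38]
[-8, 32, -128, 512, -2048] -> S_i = -8*-4^i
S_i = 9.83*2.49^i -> [9.83, 24.48, 60.95, 151.76, 377.88]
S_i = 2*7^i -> [2, 14, 98, 686, 4802]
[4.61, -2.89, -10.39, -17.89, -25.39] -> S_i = 4.61 + -7.50*i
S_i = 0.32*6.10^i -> [0.32, 1.95, 11.91, 72.63, 443.07]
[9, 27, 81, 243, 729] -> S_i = 9*3^i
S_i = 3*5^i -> [3, 15, 75, 375, 1875]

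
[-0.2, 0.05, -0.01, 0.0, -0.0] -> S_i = -0.20*(-0.25)^i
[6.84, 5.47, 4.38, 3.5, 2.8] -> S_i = 6.84*0.80^i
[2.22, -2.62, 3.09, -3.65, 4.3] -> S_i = 2.22*(-1.18)^i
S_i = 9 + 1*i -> [9, 10, 11, 12, 13]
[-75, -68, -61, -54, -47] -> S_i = -75 + 7*i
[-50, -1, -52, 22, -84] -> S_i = Random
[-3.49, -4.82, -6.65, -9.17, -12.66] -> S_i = -3.49*1.38^i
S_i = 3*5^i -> [3, 15, 75, 375, 1875]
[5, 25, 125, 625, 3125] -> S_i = 5*5^i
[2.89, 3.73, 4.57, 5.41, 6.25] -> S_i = 2.89 + 0.84*i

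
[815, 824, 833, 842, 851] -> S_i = 815 + 9*i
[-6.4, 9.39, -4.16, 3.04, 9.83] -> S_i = Random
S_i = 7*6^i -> [7, 42, 252, 1512, 9072]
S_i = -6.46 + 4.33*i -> [-6.46, -2.13, 2.2, 6.53, 10.86]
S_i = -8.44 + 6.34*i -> [-8.44, -2.1, 4.24, 10.58, 16.92]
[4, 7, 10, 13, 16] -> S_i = 4 + 3*i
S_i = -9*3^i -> [-9, -27, -81, -243, -729]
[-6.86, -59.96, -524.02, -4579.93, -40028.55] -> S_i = -6.86*8.74^i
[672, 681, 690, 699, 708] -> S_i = 672 + 9*i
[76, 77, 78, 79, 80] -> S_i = 76 + 1*i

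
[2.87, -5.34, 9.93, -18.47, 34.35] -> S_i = 2.87*(-1.86)^i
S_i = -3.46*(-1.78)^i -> [-3.46, 6.16, -10.96, 19.51, -34.73]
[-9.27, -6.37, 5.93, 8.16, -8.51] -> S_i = Random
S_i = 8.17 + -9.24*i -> [8.17, -1.07, -10.31, -19.55, -28.79]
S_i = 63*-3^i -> [63, -189, 567, -1701, 5103]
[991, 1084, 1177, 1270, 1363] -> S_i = 991 + 93*i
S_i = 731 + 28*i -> [731, 759, 787, 815, 843]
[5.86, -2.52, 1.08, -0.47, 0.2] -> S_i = 5.86*(-0.43)^i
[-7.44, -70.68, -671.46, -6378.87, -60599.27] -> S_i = -7.44*9.50^i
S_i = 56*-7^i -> [56, -392, 2744, -19208, 134456]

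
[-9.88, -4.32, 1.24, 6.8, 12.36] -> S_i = -9.88 + 5.56*i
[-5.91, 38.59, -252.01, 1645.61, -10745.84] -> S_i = -5.91*(-6.53)^i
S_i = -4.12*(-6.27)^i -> [-4.12, 25.83, -161.97, 1015.55, -6367.48]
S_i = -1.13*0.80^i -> [-1.13, -0.9, -0.72, -0.58, -0.46]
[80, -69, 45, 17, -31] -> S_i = Random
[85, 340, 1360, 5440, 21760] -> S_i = 85*4^i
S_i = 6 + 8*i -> [6, 14, 22, 30, 38]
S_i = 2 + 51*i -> [2, 53, 104, 155, 206]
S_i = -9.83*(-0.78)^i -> [-9.83, 7.67, -5.98, 4.66, -3.64]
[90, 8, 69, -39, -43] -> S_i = Random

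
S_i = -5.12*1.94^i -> [-5.12, -9.93, -19.27, -37.38, -72.52]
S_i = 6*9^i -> [6, 54, 486, 4374, 39366]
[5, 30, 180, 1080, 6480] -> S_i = 5*6^i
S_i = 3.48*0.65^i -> [3.48, 2.26, 1.47, 0.96, 0.62]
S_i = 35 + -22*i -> [35, 13, -9, -31, -53]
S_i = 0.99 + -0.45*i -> [0.99, 0.54, 0.09, -0.36, -0.81]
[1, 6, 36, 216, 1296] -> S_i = 1*6^i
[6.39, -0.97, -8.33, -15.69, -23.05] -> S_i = 6.39 + -7.36*i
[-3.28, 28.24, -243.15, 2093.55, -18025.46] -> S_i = -3.28*(-8.61)^i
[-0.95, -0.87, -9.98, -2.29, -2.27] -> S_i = Random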